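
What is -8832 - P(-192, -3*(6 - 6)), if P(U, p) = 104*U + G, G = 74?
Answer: 11062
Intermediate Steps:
P(U, p) = 74 + 104*U (P(U, p) = 104*U + 74 = 74 + 104*U)
-8832 - P(-192, -3*(6 - 6)) = -8832 - (74 + 104*(-192)) = -8832 - (74 - 19968) = -8832 - 1*(-19894) = -8832 + 19894 = 11062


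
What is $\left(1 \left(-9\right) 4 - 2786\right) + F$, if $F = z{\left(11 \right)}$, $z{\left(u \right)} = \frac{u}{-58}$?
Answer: $- \frac{163687}{58} \approx -2822.2$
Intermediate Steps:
$z{\left(u \right)} = - \frac{u}{58}$ ($z{\left(u \right)} = u \left(- \frac{1}{58}\right) = - \frac{u}{58}$)
$F = - \frac{11}{58}$ ($F = \left(- \frac{1}{58}\right) 11 = - \frac{11}{58} \approx -0.18966$)
$\left(1 \left(-9\right) 4 - 2786\right) + F = \left(1 \left(-9\right) 4 - 2786\right) - \frac{11}{58} = \left(\left(-9\right) 4 - 2786\right) - \frac{11}{58} = \left(-36 - 2786\right) - \frac{11}{58} = -2822 - \frac{11}{58} = - \frac{163687}{58}$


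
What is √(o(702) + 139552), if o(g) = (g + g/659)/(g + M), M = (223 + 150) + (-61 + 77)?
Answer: 2*√18034263442442638/718969 ≈ 373.57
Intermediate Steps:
M = 389 (M = 373 + 16 = 389)
o(g) = 660*g/(659*(389 + g)) (o(g) = (g + g/659)/(g + 389) = (g + g*(1/659))/(389 + g) = (g + g/659)/(389 + g) = (660*g/659)/(389 + g) = 660*g/(659*(389 + g)))
√(o(702) + 139552) = √((660/659)*702/(389 + 702) + 139552) = √((660/659)*702/1091 + 139552) = √((660/659)*702*(1/1091) + 139552) = √(463320/718969 + 139552) = √(100334025208/718969) = 2*√18034263442442638/718969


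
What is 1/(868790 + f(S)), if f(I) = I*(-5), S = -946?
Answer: 1/873520 ≈ 1.1448e-6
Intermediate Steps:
f(I) = -5*I
1/(868790 + f(S)) = 1/(868790 - 5*(-946)) = 1/(868790 + 4730) = 1/873520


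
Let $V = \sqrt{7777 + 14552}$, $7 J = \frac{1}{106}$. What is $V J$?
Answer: $\frac{3 \sqrt{2481}}{742} \approx 0.20139$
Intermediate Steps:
$J = \frac{1}{742}$ ($J = \frac{1}{7 \cdot 106} = \frac{1}{7} \cdot \frac{1}{106} = \frac{1}{742} \approx 0.0013477$)
$V = 3 \sqrt{2481}$ ($V = \sqrt{22329} = 3 \sqrt{2481} \approx 149.43$)
$V J = 3 \sqrt{2481} \cdot \frac{1}{742} = \frac{3 \sqrt{2481}}{742}$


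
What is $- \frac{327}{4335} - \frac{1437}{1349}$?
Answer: $- \frac{2223506}{1949305} \approx -1.1407$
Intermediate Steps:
$- \frac{327}{4335} - \frac{1437}{1349} = \left(-327\right) \frac{1}{4335} - \frac{1437}{1349} = - \frac{109}{1445} - \frac{1437}{1349} = - \frac{2223506}{1949305}$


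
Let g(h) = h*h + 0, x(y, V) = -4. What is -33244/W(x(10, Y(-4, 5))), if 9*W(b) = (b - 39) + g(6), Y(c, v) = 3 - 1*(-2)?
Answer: 299196/7 ≈ 42742.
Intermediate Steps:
Y(c, v) = 5 (Y(c, v) = 3 + 2 = 5)
g(h) = h² (g(h) = h² + 0 = h²)
W(b) = -⅓ + b/9 (W(b) = ((b - 39) + 6²)/9 = ((-39 + b) + 36)/9 = (-3 + b)/9 = -⅓ + b/9)
-33244/W(x(10, Y(-4, 5))) = -33244/(-⅓ + (⅑)*(-4)) = -33244/(-⅓ - 4/9) = -33244/(-7/9) = -33244*(-9/7) = 299196/7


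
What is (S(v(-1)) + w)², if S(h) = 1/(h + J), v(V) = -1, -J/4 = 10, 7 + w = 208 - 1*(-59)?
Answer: 113614281/1681 ≈ 67587.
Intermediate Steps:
w = 260 (w = -7 + (208 - 1*(-59)) = -7 + (208 + 59) = -7 + 267 = 260)
J = -40 (J = -4*10 = -40)
S(h) = 1/(-40 + h) (S(h) = 1/(h - 40) = 1/(-40 + h))
(S(v(-1)) + w)² = (1/(-40 - 1) + 260)² = (1/(-41) + 260)² = (-1/41 + 260)² = (10659/41)² = 113614281/1681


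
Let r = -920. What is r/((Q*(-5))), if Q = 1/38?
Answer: 6992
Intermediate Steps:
Q = 1/38 ≈ 0.026316
r/((Q*(-5))) = -920/((1/38)*(-5)) = -920/(-5/38) = -920*(-38/5) = 6992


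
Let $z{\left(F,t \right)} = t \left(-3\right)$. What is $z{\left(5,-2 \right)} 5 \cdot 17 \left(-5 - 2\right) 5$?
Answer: $-17850$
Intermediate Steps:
$z{\left(F,t \right)} = - 3 t$
$z{\left(5,-2 \right)} 5 \cdot 17 \left(-5 - 2\right) 5 = \left(-3\right) \left(-2\right) 5 \cdot 17 \left(-5 - 2\right) 5 = 6 \cdot 5 \cdot 17 \left(\left(-7\right) 5\right) = 30 \cdot 17 \left(-35\right) = 510 \left(-35\right) = -17850$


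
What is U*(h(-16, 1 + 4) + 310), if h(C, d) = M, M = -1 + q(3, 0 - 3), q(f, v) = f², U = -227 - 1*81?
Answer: -97944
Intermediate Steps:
U = -308 (U = -227 - 81 = -308)
M = 8 (M = -1 + 3² = -1 + 9 = 8)
h(C, d) = 8
U*(h(-16, 1 + 4) + 310) = -308*(8 + 310) = -308*318 = -97944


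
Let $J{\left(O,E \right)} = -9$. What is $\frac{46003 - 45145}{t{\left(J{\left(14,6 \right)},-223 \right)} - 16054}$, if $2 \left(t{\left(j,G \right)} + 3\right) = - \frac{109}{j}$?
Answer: $- \frac{15444}{288917} \approx -0.053455$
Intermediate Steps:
$t{\left(j,G \right)} = -3 - \frac{109}{2 j}$ ($t{\left(j,G \right)} = -3 + \frac{\left(-109\right) \frac{1}{j}}{2} = -3 - \frac{109}{2 j}$)
$\frac{46003 - 45145}{t{\left(J{\left(14,6 \right)},-223 \right)} - 16054} = \frac{46003 - 45145}{\left(-3 - \frac{109}{2 \left(-9\right)}\right) - 16054} = \frac{858}{\left(-3 - - \frac{109}{18}\right) - 16054} = \frac{858}{\left(-3 + \frac{109}{18}\right) - 16054} = \frac{858}{\frac{55}{18} - 16054} = \frac{858}{- \frac{288917}{18}} = 858 \left(- \frac{18}{288917}\right) = - \frac{15444}{288917}$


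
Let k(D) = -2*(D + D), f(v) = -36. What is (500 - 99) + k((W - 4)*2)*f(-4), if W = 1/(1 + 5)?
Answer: -703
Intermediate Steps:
W = ⅙ (W = 1/6 = ⅙ ≈ 0.16667)
k(D) = -4*D
(500 - 99) + k((W - 4)*2)*f(-4) = (500 - 99) - 4*(⅙ - 4)*2*(-36) = 401 - (-46)*2/3*(-36) = 401 - 4*(-23/3)*(-36) = 401 + (92/3)*(-36) = 401 - 1104 = -703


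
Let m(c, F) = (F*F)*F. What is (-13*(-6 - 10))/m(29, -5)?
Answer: -208/125 ≈ -1.6640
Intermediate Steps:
m(c, F) = F**3 (m(c, F) = F**2*F = F**3)
(-13*(-6 - 10))/m(29, -5) = (-13*(-6 - 10))/((-5)**3) = -13*(-16)/(-125) = 208*(-1/125) = -208/125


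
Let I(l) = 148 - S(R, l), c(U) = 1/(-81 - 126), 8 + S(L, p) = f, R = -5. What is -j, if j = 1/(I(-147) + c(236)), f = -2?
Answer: -207/32705 ≈ -0.0063293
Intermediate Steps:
S(L, p) = -10 (S(L, p) = -8 - 2 = -10)
c(U) = -1/207 (c(U) = 1/(-207) = -1/207)
I(l) = 158 (I(l) = 148 - 1*(-10) = 148 + 10 = 158)
j = 207/32705 (j = 1/(158 - 1/207) = 1/(32705/207) = 207/32705 ≈ 0.0063293)
-j = -1*207/32705 = -207/32705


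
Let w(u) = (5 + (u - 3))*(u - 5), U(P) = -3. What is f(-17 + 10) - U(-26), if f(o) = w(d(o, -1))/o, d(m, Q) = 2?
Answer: 33/7 ≈ 4.7143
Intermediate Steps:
w(u) = (-5 + u)*(2 + u) (w(u) = (5 + (-3 + u))*(-5 + u) = (2 + u)*(-5 + u) = (-5 + u)*(2 + u))
f(o) = -12/o (f(o) = (-10 + 2² - 3*2)/o = (-10 + 4 - 6)/o = -12/o)
f(-17 + 10) - U(-26) = -12/(-17 + 10) - 1*(-3) = -12/(-7) + 3 = -12*(-⅐) + 3 = 12/7 + 3 = 33/7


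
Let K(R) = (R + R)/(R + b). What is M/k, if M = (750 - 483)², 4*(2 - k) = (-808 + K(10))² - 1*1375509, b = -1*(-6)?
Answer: 4562496/11594743 ≈ 0.39350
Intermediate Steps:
b = 6
K(R) = 2*R/(6 + R) (K(R) = (R + R)/(R + 6) = (2*R)/(6 + R) = 2*R/(6 + R))
k = 11594743/64 (k = 2 - ((-808 + 2*10/(6 + 10))² - 1*1375509)/4 = 2 - ((-808 + 2*10/16)² - 1375509)/4 = 2 - ((-808 + 2*10*(1/16))² - 1375509)/4 = 2 - ((-808 + 5/4)² - 1375509)/4 = 2 - ((-3227/4)² - 1375509)/4 = 2 - (10413529/16 - 1375509)/4 = 2 - ¼*(-11594615/16) = 2 + 11594615/64 = 11594743/64 ≈ 1.8117e+5)
M = 71289 (M = 267² = 71289)
M/k = 71289/(11594743/64) = 71289*(64/11594743) = 4562496/11594743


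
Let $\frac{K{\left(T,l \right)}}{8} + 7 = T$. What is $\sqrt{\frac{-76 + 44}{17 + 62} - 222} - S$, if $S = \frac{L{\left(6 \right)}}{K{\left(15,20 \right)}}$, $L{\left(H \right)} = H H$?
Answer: $- \frac{9}{16} + \frac{i \sqrt{1388030}}{79} \approx -0.5625 + 14.913 i$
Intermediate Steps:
$K{\left(T,l \right)} = -56 + 8 T$
$L{\left(H \right)} = H^{2}$
$S = \frac{9}{16}$ ($S = \frac{6^{2}}{-56 + 8 \cdot 15} = \frac{36}{-56 + 120} = \frac{36}{64} = 36 \cdot \frac{1}{64} = \frac{9}{16} \approx 0.5625$)
$\sqrt{\frac{-76 + 44}{17 + 62} - 222} - S = \sqrt{\frac{-76 + 44}{17 + 62} - 222} - \frac{9}{16} = \sqrt{- \frac{32}{79} - 222} - \frac{9}{16} = \sqrt{- \frac{17570}{79}} - \frac{9}{16} = \frac{i \sqrt{1388030}}{79} - \frac{9}{16} = - \frac{9}{16} + \frac{i \sqrt{1388030}}{79}$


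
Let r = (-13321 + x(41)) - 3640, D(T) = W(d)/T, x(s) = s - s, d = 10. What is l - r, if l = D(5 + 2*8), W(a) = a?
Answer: 356191/21 ≈ 16961.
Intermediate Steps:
x(s) = 0
D(T) = 10/T
r = -16961 (r = (-13321 + 0) - 3640 = -13321 - 3640 = -16961)
l = 10/21 (l = 10/(5 + 2*8) = 10/(5 + 16) = 10/21 ≈ 0.47619)
l - r = 10/21 - 1*(-16961) = 10/21 + 16961 = 356191/21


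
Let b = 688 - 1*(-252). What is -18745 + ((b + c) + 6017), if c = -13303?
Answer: -25091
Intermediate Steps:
b = 940 (b = 688 + 252 = 940)
-18745 + ((b + c) + 6017) = -18745 + ((940 - 13303) + 6017) = -18745 + (-12363 + 6017) = -18745 - 6346 = -25091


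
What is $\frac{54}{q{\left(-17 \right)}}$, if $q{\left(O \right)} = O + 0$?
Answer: $- \frac{54}{17} \approx -3.1765$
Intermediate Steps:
$q{\left(O \right)} = O$
$\frac{54}{q{\left(-17 \right)}} = \frac{54}{-17} = 54 \left(- \frac{1}{17}\right) = - \frac{54}{17}$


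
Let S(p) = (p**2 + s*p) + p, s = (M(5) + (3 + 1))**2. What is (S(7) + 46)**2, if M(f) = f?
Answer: 447561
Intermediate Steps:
s = 81 (s = (5 + (3 + 1))**2 = (5 + 4)**2 = 9**2 = 81)
S(p) = p**2 + 82*p (S(p) = (p**2 + 81*p) + p = p**2 + 82*p)
(S(7) + 46)**2 = (7*(82 + 7) + 46)**2 = (7*89 + 46)**2 = (623 + 46)**2 = 669**2 = 447561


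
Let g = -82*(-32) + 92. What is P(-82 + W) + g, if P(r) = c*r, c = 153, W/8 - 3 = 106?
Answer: 123586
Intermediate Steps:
W = 872 (W = 24 + 8*106 = 24 + 848 = 872)
P(r) = 153*r
g = 2716 (g = 2624 + 92 = 2716)
P(-82 + W) + g = 153*(-82 + 872) + 2716 = 153*790 + 2716 = 120870 + 2716 = 123586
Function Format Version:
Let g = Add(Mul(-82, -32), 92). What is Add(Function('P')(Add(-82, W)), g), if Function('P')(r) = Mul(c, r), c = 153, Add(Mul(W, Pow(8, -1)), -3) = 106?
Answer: 123586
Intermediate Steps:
W = 872 (W = Add(24, Mul(8, 106)) = Add(24, 848) = 872)
Function('P')(r) = Mul(153, r)
g = 2716 (g = Add(2624, 92) = 2716)
Add(Function('P')(Add(-82, W)), g) = Add(Mul(153, Add(-82, 872)), 2716) = Add(Mul(153, 790), 2716) = Add(120870, 2716) = 123586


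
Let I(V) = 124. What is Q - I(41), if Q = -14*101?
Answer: -1538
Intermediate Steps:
Q = -1414
Q - I(41) = -1414 - 1*124 = -1414 - 124 = -1538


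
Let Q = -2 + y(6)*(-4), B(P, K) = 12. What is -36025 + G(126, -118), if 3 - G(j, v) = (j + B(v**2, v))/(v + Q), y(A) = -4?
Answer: -1873075/52 ≈ -36021.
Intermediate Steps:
Q = 14 (Q = -2 - 4*(-4) = -2 + 16 = 14)
G(j, v) = 3 - (12 + j)/(14 + v) (G(j, v) = 3 - (j + 12)/(v + 14) = 3 - (12 + j)/(14 + v))
-36025 + G(126, -118) = -36025 + (30 - 1*126 + 3*(-118))/(14 - 118) = -36025 + (30 - 126 - 354)/(-104) = -36025 - 1/104*(-450) = -36025 + 225/52 = -1873075/52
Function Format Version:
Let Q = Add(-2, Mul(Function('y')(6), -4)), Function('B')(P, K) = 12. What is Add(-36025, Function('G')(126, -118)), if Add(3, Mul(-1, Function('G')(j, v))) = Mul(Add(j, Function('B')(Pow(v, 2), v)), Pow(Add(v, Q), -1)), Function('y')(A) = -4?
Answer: Rational(-1873075, 52) ≈ -36021.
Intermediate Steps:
Q = 14 (Q = Add(-2, Mul(-4, -4)) = Add(-2, 16) = 14)
Function('G')(j, v) = Add(3, Mul(-1, Pow(Add(14, v), -1), Add(12, j))) (Function('G')(j, v) = Add(3, Mul(-1, Mul(Add(j, 12), Pow(Add(v, 14), -1)))) = Add(3, Mul(-1, Mul(Add(12, j), Pow(Add(14, v), -1)))) = Add(3, Mul(-1, Mul(Pow(Add(14, v), -1), Add(12, j)))) = Add(3, Mul(-1, Pow(Add(14, v), -1), Add(12, j))))
Add(-36025, Function('G')(126, -118)) = Add(-36025, Mul(Pow(Add(14, -118), -1), Add(30, Mul(-1, 126), Mul(3, -118)))) = Add(-36025, Mul(Pow(-104, -1), Add(30, -126, -354))) = Add(-36025, Mul(Rational(-1, 104), -450)) = Add(-36025, Rational(225, 52)) = Rational(-1873075, 52)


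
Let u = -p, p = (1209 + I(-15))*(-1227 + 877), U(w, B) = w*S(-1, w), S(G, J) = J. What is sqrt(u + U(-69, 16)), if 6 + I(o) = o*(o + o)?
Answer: sqrt(583311) ≈ 763.75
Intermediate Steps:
I(o) = -6 + 2*o**2 (I(o) = -6 + o*(o + o) = -6 + o*(2*o) = -6 + 2*o**2)
U(w, B) = w**2 (U(w, B) = w*w = w**2)
p = -578550 (p = (1209 + (-6 + 2*(-15)**2))*(-1227 + 877) = (1209 + (-6 + 2*225))*(-350) = (1209 + (-6 + 450))*(-350) = (1209 + 444)*(-350) = 1653*(-350) = -578550)
u = 578550 (u = -1*(-578550) = 578550)
sqrt(u + U(-69, 16)) = sqrt(578550 + (-69)**2) = sqrt(578550 + 4761) = sqrt(583311)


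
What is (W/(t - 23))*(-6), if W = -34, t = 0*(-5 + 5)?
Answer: -204/23 ≈ -8.8696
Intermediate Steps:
t = 0 (t = 0*0 = 0)
(W/(t - 23))*(-6) = -34/(0 - 23)*(-6) = -34/(-23)*(-6) = -34*(-1/23)*(-6) = (34/23)*(-6) = -204/23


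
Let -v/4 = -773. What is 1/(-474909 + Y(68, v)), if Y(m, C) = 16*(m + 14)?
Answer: -1/473597 ≈ -2.1115e-6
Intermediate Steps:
v = 3092 (v = -4*(-773) = 3092)
Y(m, C) = 224 + 16*m (Y(m, C) = 16*(14 + m) = 224 + 16*m)
1/(-474909 + Y(68, v)) = 1/(-474909 + (224 + 16*68)) = 1/(-474909 + (224 + 1088)) = 1/(-474909 + 1312) = 1/(-473597) = -1/473597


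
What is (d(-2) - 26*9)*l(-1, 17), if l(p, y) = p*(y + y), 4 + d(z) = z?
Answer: 8160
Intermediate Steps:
d(z) = -4 + z
l(p, y) = 2*p*y (l(p, y) = p*(2*y) = 2*p*y)
(d(-2) - 26*9)*l(-1, 17) = ((-4 - 2) - 26*9)*(2*(-1)*17) = (-6 - 234)*(-34) = -240*(-34) = 8160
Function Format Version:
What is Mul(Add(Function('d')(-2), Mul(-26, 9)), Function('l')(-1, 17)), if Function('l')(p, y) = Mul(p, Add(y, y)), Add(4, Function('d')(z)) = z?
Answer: 8160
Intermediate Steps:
Function('d')(z) = Add(-4, z)
Function('l')(p, y) = Mul(2, p, y) (Function('l')(p, y) = Mul(p, Mul(2, y)) = Mul(2, p, y))
Mul(Add(Function('d')(-2), Mul(-26, 9)), Function('l')(-1, 17)) = Mul(Add(Add(-4, -2), Mul(-26, 9)), Mul(2, -1, 17)) = Mul(Add(-6, -234), -34) = Mul(-240, -34) = 8160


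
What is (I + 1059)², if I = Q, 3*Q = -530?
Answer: 7006609/9 ≈ 7.7851e+5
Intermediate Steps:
Q = -530/3 (Q = (⅓)*(-530) = -530/3 ≈ -176.67)
I = -530/3 ≈ -176.67
(I + 1059)² = (-530/3 + 1059)² = (2647/3)² = 7006609/9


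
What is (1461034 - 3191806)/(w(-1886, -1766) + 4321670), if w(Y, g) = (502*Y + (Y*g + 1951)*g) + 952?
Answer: 144231/490170286 ≈ 0.00029425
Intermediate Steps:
w(Y, g) = 952 + 502*Y + g*(1951 + Y*g) (w(Y, g) = (502*Y + (1951 + Y*g)*g) + 952 = (502*Y + g*(1951 + Y*g)) + 952 = 952 + 502*Y + g*(1951 + Y*g))
(1461034 - 3191806)/(w(-1886, -1766) + 4321670) = (1461034 - 3191806)/((952 + 502*(-1886) + 1951*(-1766) - 1886*(-1766)²) + 4321670) = -1730772/((952 - 946772 - 3445466 - 1886*3118756) + 4321670) = -1730772/((952 - 946772 - 3445466 - 5881973816) + 4321670) = -1730772/(-5886365102 + 4321670) = -1730772/(-5882043432) = -1730772*(-1/5882043432) = 144231/490170286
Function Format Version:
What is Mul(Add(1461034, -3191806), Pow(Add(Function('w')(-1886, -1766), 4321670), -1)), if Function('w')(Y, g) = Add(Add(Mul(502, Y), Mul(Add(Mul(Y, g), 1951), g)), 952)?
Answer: Rational(144231, 490170286) ≈ 0.00029425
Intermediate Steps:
Function('w')(Y, g) = Add(952, Mul(502, Y), Mul(g, Add(1951, Mul(Y, g)))) (Function('w')(Y, g) = Add(Add(Mul(502, Y), Mul(Add(1951, Mul(Y, g)), g)), 952) = Add(Add(Mul(502, Y), Mul(g, Add(1951, Mul(Y, g)))), 952) = Add(952, Mul(502, Y), Mul(g, Add(1951, Mul(Y, g)))))
Mul(Add(1461034, -3191806), Pow(Add(Function('w')(-1886, -1766), 4321670), -1)) = Mul(Add(1461034, -3191806), Pow(Add(Add(952, Mul(502, -1886), Mul(1951, -1766), Mul(-1886, Pow(-1766, 2))), 4321670), -1)) = Mul(-1730772, Pow(Add(Add(952, -946772, -3445466, Mul(-1886, 3118756)), 4321670), -1)) = Mul(-1730772, Pow(Add(Add(952, -946772, -3445466, -5881973816), 4321670), -1)) = Mul(-1730772, Pow(Add(-5886365102, 4321670), -1)) = Mul(-1730772, Pow(-5882043432, -1)) = Mul(-1730772, Rational(-1, 5882043432)) = Rational(144231, 490170286)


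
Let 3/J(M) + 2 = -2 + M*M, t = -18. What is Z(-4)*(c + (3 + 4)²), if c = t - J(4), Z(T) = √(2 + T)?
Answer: 123*I*√2/4 ≈ 43.487*I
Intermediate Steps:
J(M) = 3/(-4 + M²) (J(M) = 3/(-2 + (-2 + M*M)) = 3/(-2 + (-2 + M²)) = 3/(-4 + M²))
c = -73/4 (c = -18 - 3/(-4 + 4²) = -18 - 3/(-4 + 16) = -18 - 3/12 = -18 - 1*¼ = -18 - ¼ = -73/4 ≈ -18.250)
Z(-4)*(c + (3 + 4)²) = √(2 - 4)*(-73/4 + (3 + 4)²) = √(-2)*(-73/4 + 7²) = (I*√2)*(-73/4 + 49) = (I*√2)*(123/4) = 123*I*√2/4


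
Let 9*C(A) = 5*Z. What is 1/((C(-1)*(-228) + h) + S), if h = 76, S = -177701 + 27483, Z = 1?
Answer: -3/450806 ≈ -6.6548e-6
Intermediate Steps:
C(A) = 5/9 (C(A) = (5*1)/9 = (1/9)*5 = 5/9)
S = -150218
1/((C(-1)*(-228) + h) + S) = 1/(((5/9)*(-228) + 76) - 150218) = 1/((-380/3 + 76) - 150218) = 1/(-152/3 - 150218) = 1/(-450806/3) = -3/450806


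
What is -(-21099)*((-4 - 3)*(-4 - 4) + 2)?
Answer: 1223742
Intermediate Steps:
-(-21099)*((-4 - 3)*(-4 - 4) + 2) = -(-21099)*(-7*(-8) + 2) = -(-21099)*(56 + 2) = -(-21099)*58 = -7033*(-174) = 1223742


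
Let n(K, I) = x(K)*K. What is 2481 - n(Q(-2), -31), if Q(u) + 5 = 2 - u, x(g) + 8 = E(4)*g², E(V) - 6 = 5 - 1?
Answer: 2483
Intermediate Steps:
E(V) = 10 (E(V) = 6 + (5 - 1) = 6 + 4 = 10)
x(g) = -8 + 10*g²
Q(u) = -3 - u (Q(u) = -5 + (2 - u) = -3 - u)
n(K, I) = K*(-8 + 10*K²) (n(K, I) = (-8 + 10*K²)*K = K*(-8 + 10*K²))
2481 - n(Q(-2), -31) = 2481 - (-8*(-3 - 1*(-2)) + 10*(-3 - 1*(-2))³) = 2481 - (-8*(-3 + 2) + 10*(-3 + 2)³) = 2481 - (-8*(-1) + 10*(-1)³) = 2481 - (8 + 10*(-1)) = 2481 - (8 - 10) = 2481 - 1*(-2) = 2481 + 2 = 2483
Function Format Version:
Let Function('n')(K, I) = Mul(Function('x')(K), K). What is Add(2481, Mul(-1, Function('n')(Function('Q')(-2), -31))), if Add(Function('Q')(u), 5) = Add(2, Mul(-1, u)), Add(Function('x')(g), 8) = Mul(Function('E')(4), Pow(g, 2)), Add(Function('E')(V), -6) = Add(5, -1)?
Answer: 2483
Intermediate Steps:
Function('E')(V) = 10 (Function('E')(V) = Add(6, Add(5, -1)) = Add(6, 4) = 10)
Function('x')(g) = Add(-8, Mul(10, Pow(g, 2)))
Function('Q')(u) = Add(-3, Mul(-1, u)) (Function('Q')(u) = Add(-5, Add(2, Mul(-1, u))) = Add(-3, Mul(-1, u)))
Function('n')(K, I) = Mul(K, Add(-8, Mul(10, Pow(K, 2)))) (Function('n')(K, I) = Mul(Add(-8, Mul(10, Pow(K, 2))), K) = Mul(K, Add(-8, Mul(10, Pow(K, 2)))))
Add(2481, Mul(-1, Function('n')(Function('Q')(-2), -31))) = Add(2481, Mul(-1, Add(Mul(-8, Add(-3, Mul(-1, -2))), Mul(10, Pow(Add(-3, Mul(-1, -2)), 3))))) = Add(2481, Mul(-1, Add(Mul(-8, Add(-3, 2)), Mul(10, Pow(Add(-3, 2), 3))))) = Add(2481, Mul(-1, Add(Mul(-8, -1), Mul(10, Pow(-1, 3))))) = Add(2481, Mul(-1, Add(8, Mul(10, -1)))) = Add(2481, Mul(-1, Add(8, -10))) = Add(2481, Mul(-1, -2)) = Add(2481, 2) = 2483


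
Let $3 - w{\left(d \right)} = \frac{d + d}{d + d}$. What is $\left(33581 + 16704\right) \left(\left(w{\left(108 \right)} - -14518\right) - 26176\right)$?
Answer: $-586121960$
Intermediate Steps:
$w{\left(d \right)} = 2$ ($w{\left(d \right)} = 3 - \frac{d + d}{d + d} = 3 - \frac{2 d}{2 d} = 3 - 2 d \frac{1}{2 d} = 3 - 1 = 2$)
$\left(33581 + 16704\right) \left(\left(w{\left(108 \right)} - -14518\right) - 26176\right) = \left(33581 + 16704\right) \left(\left(2 - -14518\right) - 26176\right) = 50285 \left(\left(2 + 14518\right) - 26176\right) = 50285 \left(14520 - 26176\right) = 50285 \left(-11656\right) = -586121960$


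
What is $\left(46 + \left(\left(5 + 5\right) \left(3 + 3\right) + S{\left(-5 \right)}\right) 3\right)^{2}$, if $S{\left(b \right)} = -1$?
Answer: $49729$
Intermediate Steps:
$\left(46 + \left(\left(5 + 5\right) \left(3 + 3\right) + S{\left(-5 \right)}\right) 3\right)^{2} = \left(46 + \left(\left(5 + 5\right) \left(3 + 3\right) - 1\right) 3\right)^{2} = \left(46 + \left(10 \cdot 6 - 1\right) 3\right)^{2} = \left(46 + \left(60 - 1\right) 3\right)^{2} = \left(46 + 59 \cdot 3\right)^{2} = \left(46 + 177\right)^{2} = 223^{2} = 49729$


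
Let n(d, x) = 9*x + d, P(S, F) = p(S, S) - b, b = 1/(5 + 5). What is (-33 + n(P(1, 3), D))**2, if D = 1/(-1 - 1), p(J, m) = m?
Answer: 33489/25 ≈ 1339.6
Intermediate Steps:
b = 1/10 ≈ 0.10000
P(S, F) = -1/10 + S (P(S, F) = S - 1*1/10 = S - 1/10 = -1/10 + S)
D = -1/2 (D = 1/(-2) = -1/2 ≈ -0.50000)
n(d, x) = d + 9*x
(-33 + n(P(1, 3), D))**2 = (-33 + ((-1/10 + 1) + 9*(-1/2)))**2 = (-33 + (9/10 - 9/2))**2 = (-33 - 18/5)**2 = (-183/5)**2 = 33489/25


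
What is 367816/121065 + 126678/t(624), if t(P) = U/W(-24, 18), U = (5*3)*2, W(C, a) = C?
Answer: -2453729968/24213 ≈ -1.0134e+5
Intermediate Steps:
U = 30 (U = 15*2 = 30)
t(P) = -5/4 (t(P) = 30/(-24) = 30*(-1/24) = -5/4)
367816/121065 + 126678/t(624) = 367816/121065 + 126678/(-5/4) = 367816*(1/121065) + 126678*(-⅘) = 367816/121065 - 506712/5 = -2453729968/24213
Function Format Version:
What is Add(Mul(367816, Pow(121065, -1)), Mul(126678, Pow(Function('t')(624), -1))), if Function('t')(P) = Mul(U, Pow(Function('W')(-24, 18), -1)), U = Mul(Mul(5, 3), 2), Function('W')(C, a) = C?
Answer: Rational(-2453729968, 24213) ≈ -1.0134e+5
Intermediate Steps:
U = 30 (U = Mul(15, 2) = 30)
Function('t')(P) = Rational(-5, 4) (Function('t')(P) = Mul(30, Pow(-24, -1)) = Mul(30, Rational(-1, 24)) = Rational(-5, 4))
Add(Mul(367816, Pow(121065, -1)), Mul(126678, Pow(Function('t')(624), -1))) = Add(Mul(367816, Pow(121065, -1)), Mul(126678, Pow(Rational(-5, 4), -1))) = Add(Mul(367816, Rational(1, 121065)), Mul(126678, Rational(-4, 5))) = Add(Rational(367816, 121065), Rational(-506712, 5)) = Rational(-2453729968, 24213)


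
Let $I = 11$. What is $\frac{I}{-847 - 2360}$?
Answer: $- \frac{11}{3207} \approx -0.00343$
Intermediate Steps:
$\frac{I}{-847 - 2360} = \frac{1}{-847 - 2360} \cdot 11 = \frac{1}{-3207} \cdot 11 = \left(- \frac{1}{3207}\right) 11 = - \frac{11}{3207}$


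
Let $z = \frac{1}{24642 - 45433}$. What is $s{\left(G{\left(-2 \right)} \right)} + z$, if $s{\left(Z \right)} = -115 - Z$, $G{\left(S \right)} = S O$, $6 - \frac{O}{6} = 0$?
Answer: $- \frac{894014}{20791} \approx -43.0$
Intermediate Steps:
$O = 36$ ($O = 36 - 0 = 36 + 0 = 36$)
$z = - \frac{1}{20791}$ ($z = \frac{1}{-20791} = - \frac{1}{20791} \approx -4.8098 \cdot 10^{-5}$)
$G{\left(S \right)} = 36 S$ ($G{\left(S \right)} = S 36 = 36 S$)
$s{\left(G{\left(-2 \right)} \right)} + z = \left(-115 - 36 \left(-2\right)\right) - \frac{1}{20791} = \left(-115 - -72\right) - \frac{1}{20791} = \left(-115 + 72\right) - \frac{1}{20791} = -43 - \frac{1}{20791} = - \frac{894014}{20791}$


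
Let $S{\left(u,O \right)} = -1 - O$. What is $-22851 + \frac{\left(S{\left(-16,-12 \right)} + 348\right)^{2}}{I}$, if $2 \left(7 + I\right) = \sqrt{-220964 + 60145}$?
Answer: $- \frac{3682962433}{161015} - \frac{257762 i \sqrt{160819}}{161015} \approx -22873.0 - 641.98 i$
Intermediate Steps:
$I = -7 + \frac{i \sqrt{160819}}{2}$ ($I = -7 + \frac{\sqrt{-220964 + 60145}}{2} = -7 + \frac{\sqrt{-160819}}{2} = -7 + \frac{i \sqrt{160819}}{2} \approx -7.0 + 200.51 i$)
$-22851 + \frac{\left(S{\left(-16,-12 \right)} + 348\right)^{2}}{I} = -22851 + \frac{\left(\left(-1 - -12\right) + 348\right)^{2}}{-7 + \frac{i \sqrt{160819}}{2}} = -22851 + \frac{\left(\left(-1 + 12\right) + 348\right)^{2}}{-7 + \frac{i \sqrt{160819}}{2}} = -22851 + \frac{\left(11 + 348\right)^{2}}{-7 + \frac{i \sqrt{160819}}{2}} = -22851 + \frac{359^{2}}{-7 + \frac{i \sqrt{160819}}{2}} = -22851 + \frac{128881}{-7 + \frac{i \sqrt{160819}}{2}}$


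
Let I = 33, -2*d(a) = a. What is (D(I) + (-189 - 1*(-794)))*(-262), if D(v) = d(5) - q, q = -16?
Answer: -162047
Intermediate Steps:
d(a) = -a/2
D(v) = 27/2 (D(v) = -1/2*5 - 1*(-16) = -5/2 + 16 = 27/2)
(D(I) + (-189 - 1*(-794)))*(-262) = (27/2 + (-189 - 1*(-794)))*(-262) = (27/2 + (-189 + 794))*(-262) = (27/2 + 605)*(-262) = (1237/2)*(-262) = -162047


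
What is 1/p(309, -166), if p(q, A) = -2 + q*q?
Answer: 1/95479 ≈ 1.0474e-5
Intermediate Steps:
p(q, A) = -2 + q**2
1/p(309, -166) = 1/(-2 + 309**2) = 1/(-2 + 95481) = 1/95479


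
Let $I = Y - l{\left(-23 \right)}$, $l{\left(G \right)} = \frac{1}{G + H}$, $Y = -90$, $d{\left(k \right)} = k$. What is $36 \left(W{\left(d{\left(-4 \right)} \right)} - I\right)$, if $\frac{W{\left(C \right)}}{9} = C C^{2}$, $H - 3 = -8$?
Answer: $- \frac{122481}{7} \approx -17497.0$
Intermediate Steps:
$H = -5$ ($H = 3 - 8 = -5$)
$l{\left(G \right)} = \frac{1}{-5 + G}$ ($l{\left(G \right)} = \frac{1}{G - 5} = \frac{1}{-5 + G}$)
$W{\left(C \right)} = 9 C^{3}$ ($W{\left(C \right)} = 9 C C^{2} = 9 C^{3}$)
$I = - \frac{2519}{28}$ ($I = -90 - \frac{1}{-5 - 23} = -90 - \frac{1}{-28} = -90 - - \frac{1}{28} = -90 + \frac{1}{28} = - \frac{2519}{28} \approx -89.964$)
$36 \left(W{\left(d{\left(-4 \right)} \right)} - I\right) = 36 \left(9 \left(-4\right)^{3} - - \frac{2519}{28}\right) = 36 \left(9 \left(-64\right) + \frac{2519}{28}\right) = 36 \left(-576 + \frac{2519}{28}\right) = 36 \left(- \frac{13609}{28}\right) = - \frac{122481}{7}$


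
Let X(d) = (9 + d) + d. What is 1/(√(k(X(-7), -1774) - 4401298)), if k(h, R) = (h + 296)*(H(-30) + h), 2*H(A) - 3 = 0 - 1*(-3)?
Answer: -I*√1100470/2200940 ≈ -0.00047663*I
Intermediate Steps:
X(d) = 9 + 2*d
H(A) = 3 (H(A) = 3/2 + (0 - 1*(-3))/2 = 3/2 + (0 + 3)/2 = 3/2 + (½)*3 = 3/2 + 3/2 = 3)
k(h, R) = (3 + h)*(296 + h) (k(h, R) = (h + 296)*(3 + h) = (296 + h)*(3 + h) = (3 + h)*(296 + h))
1/(√(k(X(-7), -1774) - 4401298)) = 1/(√((888 + (9 + 2*(-7))² + 299*(9 + 2*(-7))) - 4401298)) = 1/(√((888 + (9 - 14)² + 299*(9 - 14)) - 4401298)) = 1/(√((888 + (-5)² + 299*(-5)) - 4401298)) = 1/(√((888 + 25 - 1495) - 4401298)) = 1/(√(-582 - 4401298)) = 1/(√(-4401880)) = 1/(2*I*√1100470) = -I*√1100470/2200940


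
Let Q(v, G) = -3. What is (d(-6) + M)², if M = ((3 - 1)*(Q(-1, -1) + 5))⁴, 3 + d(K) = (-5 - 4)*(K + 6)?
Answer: 64009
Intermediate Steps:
d(K) = -57 - 9*K (d(K) = -3 + (-5 - 4)*(K + 6) = -3 - 9*(6 + K) = -3 + (-54 - 9*K) = -57 - 9*K)
M = 256 (M = ((3 - 1)*(-3 + 5))⁴ = (2*2)⁴ = 4⁴ = 256)
(d(-6) + M)² = ((-57 - 9*(-6)) + 256)² = ((-57 + 54) + 256)² = (-3 + 256)² = 253² = 64009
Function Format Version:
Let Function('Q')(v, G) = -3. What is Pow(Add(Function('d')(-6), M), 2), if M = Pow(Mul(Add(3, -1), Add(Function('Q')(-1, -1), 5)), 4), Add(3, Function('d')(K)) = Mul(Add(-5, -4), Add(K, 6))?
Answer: 64009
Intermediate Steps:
Function('d')(K) = Add(-57, Mul(-9, K)) (Function('d')(K) = Add(-3, Mul(Add(-5, -4), Add(K, 6))) = Add(-3, Mul(-9, Add(6, K))) = Add(-3, Add(-54, Mul(-9, K))) = Add(-57, Mul(-9, K)))
M = 256 (M = Pow(Mul(Add(3, -1), Add(-3, 5)), 4) = Pow(Mul(2, 2), 4) = Pow(4, 4) = 256)
Pow(Add(Function('d')(-6), M), 2) = Pow(Add(Add(-57, Mul(-9, -6)), 256), 2) = Pow(Add(Add(-57, 54), 256), 2) = Pow(Add(-3, 256), 2) = Pow(253, 2) = 64009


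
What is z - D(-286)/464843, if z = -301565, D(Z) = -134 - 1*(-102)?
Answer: -140180379263/464843 ≈ -3.0157e+5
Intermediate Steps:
D(Z) = -32 (D(Z) = -134 + 102 = -32)
z - D(-286)/464843 = -301565 - (-32)/464843 = -301565 - 1*(-32/464843) = -301565 + 32/464843 = -140180379263/464843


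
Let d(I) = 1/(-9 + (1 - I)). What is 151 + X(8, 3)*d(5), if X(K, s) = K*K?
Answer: 1899/13 ≈ 146.08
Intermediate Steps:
d(I) = 1/(-8 - I)
X(K, s) = K²
151 + X(8, 3)*d(5) = 151 + 8²*(-1/(8 + 5)) = 151 + 64*(-1/13) = 151 - 64/13 = 1899/13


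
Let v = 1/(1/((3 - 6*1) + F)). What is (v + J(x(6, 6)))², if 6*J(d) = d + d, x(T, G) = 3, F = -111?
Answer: 12769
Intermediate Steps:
J(d) = d/3 (J(d) = (d + d)/6 = (2*d)/6 = d/3)
v = -114 (v = 1/(1/((3 - 6*1) - 111)) = 1/(1/((3 - 6) - 111)) = 1/(1/(-3 - 111)) = 1/(1/(-114)) = 1/(-1/114) = -114)
(v + J(x(6, 6)))² = (-114 + (⅓)*3)² = (-114 + 1)² = (-113)² = 12769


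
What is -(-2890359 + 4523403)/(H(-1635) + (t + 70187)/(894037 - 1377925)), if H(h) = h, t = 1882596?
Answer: 790210395072/793109663 ≈ 996.34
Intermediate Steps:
-(-2890359 + 4523403)/(H(-1635) + (t + 70187)/(894037 - 1377925)) = -(-2890359 + 4523403)/(-1635 + (1882596 + 70187)/(894037 - 1377925)) = -1633044/(-1635 + 1952783/(-483888)) = -1633044/(-1635 + 1952783*(-1/483888)) = -1633044/(-1635 - 1952783/483888) = -1633044/(-793109663/483888) = -1633044*(-483888)/793109663 = -1*(-790210395072/793109663) = 790210395072/793109663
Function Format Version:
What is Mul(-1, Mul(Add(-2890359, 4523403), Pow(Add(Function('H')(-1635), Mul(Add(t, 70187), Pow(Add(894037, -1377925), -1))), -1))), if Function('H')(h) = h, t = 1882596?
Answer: Rational(790210395072, 793109663) ≈ 996.34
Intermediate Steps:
Mul(-1, Mul(Add(-2890359, 4523403), Pow(Add(Function('H')(-1635), Mul(Add(t, 70187), Pow(Add(894037, -1377925), -1))), -1))) = Mul(-1, Mul(Add(-2890359, 4523403), Pow(Add(-1635, Mul(Add(1882596, 70187), Pow(Add(894037, -1377925), -1))), -1))) = Mul(-1, Mul(1633044, Pow(Add(-1635, Mul(1952783, Pow(-483888, -1))), -1))) = Mul(-1, Mul(1633044, Pow(Add(-1635, Mul(1952783, Rational(-1, 483888))), -1))) = Mul(-1, Mul(1633044, Pow(Add(-1635, Rational(-1952783, 483888)), -1))) = Mul(-1, Mul(1633044, Pow(Rational(-793109663, 483888), -1))) = Mul(-1, Mul(1633044, Rational(-483888, 793109663))) = Mul(-1, Rational(-790210395072, 793109663)) = Rational(790210395072, 793109663)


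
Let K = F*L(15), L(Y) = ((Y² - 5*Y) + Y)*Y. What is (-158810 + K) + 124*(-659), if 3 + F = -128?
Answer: -564751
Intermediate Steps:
F = -131 (F = -3 - 128 = -131)
L(Y) = Y*(Y² - 4*Y) (L(Y) = (Y² - 4*Y)*Y = Y*(Y² - 4*Y))
K = -324225 (K = -131*15²*(-4 + 15) = -29475*11 = -131*2475 = -324225)
(-158810 + K) + 124*(-659) = (-158810 - 324225) + 124*(-659) = -483035 - 81716 = -564751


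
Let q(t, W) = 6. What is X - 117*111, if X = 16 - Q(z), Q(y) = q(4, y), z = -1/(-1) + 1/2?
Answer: -12977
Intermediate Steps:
z = 3/2 (z = -1*(-1) + 1*(½) = 1 + ½ = 3/2 ≈ 1.5000)
Q(y) = 6
X = 10 (X = 16 - 1*6 = 16 - 6 = 10)
X - 117*111 = 10 - 117*111 = 10 - 12987 = -12977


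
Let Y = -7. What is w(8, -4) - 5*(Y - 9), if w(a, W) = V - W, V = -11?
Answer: 73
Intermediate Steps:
w(a, W) = -11 - W
w(8, -4) - 5*(Y - 9) = (-11 - 1*(-4)) - 5*(-7 - 9) = (-11 + 4) - 5*(-16) = -7 + 80 = 73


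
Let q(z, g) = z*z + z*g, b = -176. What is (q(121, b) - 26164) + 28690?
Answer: -4129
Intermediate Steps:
q(z, g) = z**2 + g*z
(q(121, b) - 26164) + 28690 = (121*(-176 + 121) - 26164) + 28690 = (121*(-55) - 26164) + 28690 = (-6655 - 26164) + 28690 = -32819 + 28690 = -4129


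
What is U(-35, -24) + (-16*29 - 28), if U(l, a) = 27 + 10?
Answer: -455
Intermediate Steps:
U(l, a) = 37
U(-35, -24) + (-16*29 - 28) = 37 + (-16*29 - 28) = 37 + (-464 - 28) = 37 - 492 = -455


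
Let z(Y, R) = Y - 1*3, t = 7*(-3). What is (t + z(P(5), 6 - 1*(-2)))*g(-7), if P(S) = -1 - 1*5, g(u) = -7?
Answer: 210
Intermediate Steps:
P(S) = -6 (P(S) = -1 - 5 = -6)
t = -21
z(Y, R) = -3 + Y (z(Y, R) = Y - 3 = -3 + Y)
(t + z(P(5), 6 - 1*(-2)))*g(-7) = (-21 + (-3 - 6))*(-7) = (-21 - 9)*(-7) = -30*(-7) = 210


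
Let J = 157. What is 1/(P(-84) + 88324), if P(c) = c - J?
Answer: 1/88083 ≈ 1.1353e-5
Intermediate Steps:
P(c) = -157 + c (P(c) = c - 1*157 = c - 157 = -157 + c)
1/(P(-84) + 88324) = 1/((-157 - 84) + 88324) = 1/(-241 + 88324) = 1/88083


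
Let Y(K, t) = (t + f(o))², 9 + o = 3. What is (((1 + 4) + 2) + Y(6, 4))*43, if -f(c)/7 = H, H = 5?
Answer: 41624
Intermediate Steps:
o = -6 (o = -9 + 3 = -6)
f(c) = -35 (f(c) = -7*5 = -35)
Y(K, t) = (-35 + t)² (Y(K, t) = (t - 35)² = (-35 + t)²)
(((1 + 4) + 2) + Y(6, 4))*43 = (((1 + 4) + 2) + (-35 + 4)²)*43 = ((5 + 2) + (-31)²)*43 = (7 + 961)*43 = 968*43 = 41624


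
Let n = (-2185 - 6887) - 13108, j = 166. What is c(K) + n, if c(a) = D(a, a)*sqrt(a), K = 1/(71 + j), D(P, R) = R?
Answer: -22180 + sqrt(237)/56169 ≈ -22180.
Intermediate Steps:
K = 1/237 (K = 1/(71 + 166) = 1/237 ≈ 0.0042194)
c(a) = a**(3/2) (c(a) = a*sqrt(a) = a**(3/2))
n = -22180 (n = -9072 - 13108 = -22180)
c(K) + n = (1/237)**(3/2) - 22180 = sqrt(237)/56169 - 22180 = -22180 + sqrt(237)/56169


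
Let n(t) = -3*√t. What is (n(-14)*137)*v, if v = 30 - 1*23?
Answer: -2877*I*√14 ≈ -10765.0*I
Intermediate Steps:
v = 7 (v = 30 - 23 = 7)
(n(-14)*137)*v = (-3*I*√14*137)*7 = -411*I*√14*7 = -2877*I*√14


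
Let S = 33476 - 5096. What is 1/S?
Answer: 1/28380 ≈ 3.5236e-5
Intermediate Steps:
S = 28380
1/S = 1/28380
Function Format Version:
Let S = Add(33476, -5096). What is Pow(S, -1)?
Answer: Rational(1, 28380) ≈ 3.5236e-5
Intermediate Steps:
S = 28380
Pow(S, -1) = Pow(28380, -1) = Rational(1, 28380)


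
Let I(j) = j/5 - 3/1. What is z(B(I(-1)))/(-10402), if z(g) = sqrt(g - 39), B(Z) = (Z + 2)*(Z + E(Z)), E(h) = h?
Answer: -3*I*sqrt(87)/52010 ≈ -0.00053801*I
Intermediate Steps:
I(j) = -3 + j/5 (I(j) = j*(1/5) - 3*1 = j/5 - 3 = -3 + j/5)
B(Z) = 2*Z*(2 + Z) (B(Z) = (Z + 2)*(Z + Z) = (2 + Z)*(2*Z) = 2*Z*(2 + Z))
z(g) = sqrt(-39 + g)
z(B(I(-1)))/(-10402) = sqrt(-39 + 2*(-3 + (1/5)*(-1))*(2 + (-3 + (1/5)*(-1))))/(-10402) = sqrt(-39 + 2*(-3 - 1/5)*(2 + (-3 - 1/5)))*(-1/10402) = sqrt(-39 + 2*(-16/5)*(2 - 16/5))*(-1/10402) = sqrt(-39 + 2*(-16/5)*(-6/5))*(-1/10402) = sqrt(-39 + 192/25)*(-1/10402) = sqrt(-783/25)*(-1/10402) = (3*I*sqrt(87)/5)*(-1/10402) = -3*I*sqrt(87)/52010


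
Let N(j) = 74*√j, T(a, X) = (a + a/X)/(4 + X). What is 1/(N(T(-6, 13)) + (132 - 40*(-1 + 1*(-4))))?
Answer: 18343/6204872 - 37*I*√4641/6204872 ≈ 0.0029562 - 0.00040623*I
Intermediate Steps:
T(a, X) = (a + a/X)/(4 + X)
1/(N(T(-6, 13)) + (132 - 40*(-1 + 1*(-4)))) = 1/(74*√(-6*(1 + 13)/(13*(4 + 13))) + (132 - 40*(-1 + 1*(-4)))) = 1/(74*√(-6*1/13*14/17) + (132 - 40*(-1 - 4))) = 1/(74*√(-6*1/13*1/17*14) + (132 - 40*(-5))) = 1/(74*√(-84/221) + (132 + 200)) = 1/(74*(2*I*√4641/221) + 332) = 1/(148*I*√4641/221 + 332) = 1/(332 + 148*I*√4641/221)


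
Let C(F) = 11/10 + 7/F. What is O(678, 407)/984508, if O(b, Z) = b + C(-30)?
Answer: 10183/14767620 ≈ 0.00068955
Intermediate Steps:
C(F) = 11/10 + 7/F (C(F) = 11*(1/10) + 7/F = 11/10 + 7/F)
O(b, Z) = 13/15 + b (O(b, Z) = b + (11/10 + 7/(-30)) = b + (11/10 + 7*(-1/30)) = b + (11/10 - 7/30) = b + 13/15 = 13/15 + b)
O(678, 407)/984508 = (13/15 + 678)/984508 = (10183/15)*(1/984508) = 10183/14767620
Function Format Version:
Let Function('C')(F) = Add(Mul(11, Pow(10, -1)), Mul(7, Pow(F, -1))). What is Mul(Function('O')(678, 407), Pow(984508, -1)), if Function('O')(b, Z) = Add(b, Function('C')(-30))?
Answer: Rational(10183, 14767620) ≈ 0.00068955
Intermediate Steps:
Function('C')(F) = Add(Rational(11, 10), Mul(7, Pow(F, -1))) (Function('C')(F) = Add(Mul(11, Rational(1, 10)), Mul(7, Pow(F, -1))) = Add(Rational(11, 10), Mul(7, Pow(F, -1))))
Function('O')(b, Z) = Add(Rational(13, 15), b) (Function('O')(b, Z) = Add(b, Add(Rational(11, 10), Mul(7, Pow(-30, -1)))) = Add(b, Add(Rational(11, 10), Mul(7, Rational(-1, 30)))) = Add(b, Add(Rational(11, 10), Rational(-7, 30))) = Add(b, Rational(13, 15)) = Add(Rational(13, 15), b))
Mul(Function('O')(678, 407), Pow(984508, -1)) = Mul(Add(Rational(13, 15), 678), Pow(984508, -1)) = Mul(Rational(10183, 15), Rational(1, 984508)) = Rational(10183, 14767620)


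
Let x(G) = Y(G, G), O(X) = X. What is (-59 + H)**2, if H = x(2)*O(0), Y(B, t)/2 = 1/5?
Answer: 3481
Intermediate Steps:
Y(B, t) = 2/5
x(G) = 2/5
H = 0 (H = (2/5)*0 = 0)
(-59 + H)**2 = (-59 + 0)**2 = (-59)**2 = 3481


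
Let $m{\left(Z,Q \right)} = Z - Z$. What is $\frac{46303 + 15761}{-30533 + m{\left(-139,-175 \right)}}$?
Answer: $- \frac{62064}{30533} \approx -2.0327$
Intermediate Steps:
$m{\left(Z,Q \right)} = 0$
$\frac{46303 + 15761}{-30533 + m{\left(-139,-175 \right)}} = \frac{46303 + 15761}{-30533 + 0} = \frac{62064}{-30533} = 62064 \left(- \frac{1}{30533}\right) = - \frac{62064}{30533}$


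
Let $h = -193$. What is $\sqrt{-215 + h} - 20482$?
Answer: $-20482 + 2 i \sqrt{102} \approx -20482.0 + 20.199 i$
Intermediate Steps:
$\sqrt{-215 + h} - 20482 = \sqrt{-215 - 193} - 20482 = \sqrt{-408} - 20482 = 2 i \sqrt{102} - 20482 = -20482 + 2 i \sqrt{102}$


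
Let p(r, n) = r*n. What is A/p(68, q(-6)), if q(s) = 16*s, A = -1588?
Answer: 397/1632 ≈ 0.24326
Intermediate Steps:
p(r, n) = n*r
A/p(68, q(-6)) = -1588/((16*(-6))*68) = -1588/((-96*68)) = -1588/(-6528) = -1588*(-1/6528) = 397/1632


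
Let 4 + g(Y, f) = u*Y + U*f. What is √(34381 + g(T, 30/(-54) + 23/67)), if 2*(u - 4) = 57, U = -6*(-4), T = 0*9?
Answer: √1388659353/201 ≈ 185.40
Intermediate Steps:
T = 0
U = 24
u = 65/2 (u = 4 + (½)*57 = 4 + 57/2 = 65/2 ≈ 32.500)
g(Y, f) = -4 + 24*f + 65*Y/2 (g(Y, f) = -4 + (65*Y/2 + 24*f) = -4 + (24*f + 65*Y/2) = -4 + 24*f + 65*Y/2)
√(34381 + g(T, 30/(-54) + 23/67)) = √(34381 + (-4 + 24*(30/(-54) + 23/67) + (65/2)*0)) = √(34381 + (-4 + 24*(30*(-1/54) + 23*(1/67)) + 0)) = √(34381 + (-4 + 24*(-5/9 + 23/67) + 0)) = √(34381 + (-4 + 24*(-128/603) + 0)) = √(34381 + (-4 - 1024/201 + 0)) = √(34381 - 1828/201) = √(6908753/201) = √1388659353/201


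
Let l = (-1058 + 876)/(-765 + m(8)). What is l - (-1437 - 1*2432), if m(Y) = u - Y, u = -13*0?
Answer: 2990919/773 ≈ 3869.2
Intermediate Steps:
u = 0
m(Y) = -Y (m(Y) = 0 - Y = -Y)
l = 182/773 (l = (-1058 + 876)/(-765 - 1*8) = -182/(-765 - 8) = -182/(-773) = -182*(-1/773) = 182/773 ≈ 0.23545)
l - (-1437 - 1*2432) = 182/773 - (-1437 - 1*2432) = 182/773 - (-1437 - 2432) = 182/773 - 1*(-3869) = 182/773 + 3869 = 2990919/773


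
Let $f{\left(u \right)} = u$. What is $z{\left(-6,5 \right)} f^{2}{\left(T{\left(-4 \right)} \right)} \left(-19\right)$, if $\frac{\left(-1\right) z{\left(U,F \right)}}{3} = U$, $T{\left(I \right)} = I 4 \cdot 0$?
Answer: $0$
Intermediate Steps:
$T{\left(I \right)} = 0$ ($T{\left(I \right)} = 4 I 0 = 0$)
$z{\left(U,F \right)} = - 3 U$
$z{\left(-6,5 \right)} f^{2}{\left(T{\left(-4 \right)} \right)} \left(-19\right) = \left(-3\right) \left(-6\right) 0^{2} \left(-19\right) = 18 \cdot 0 \left(-19\right) = 0 \left(-19\right) = 0$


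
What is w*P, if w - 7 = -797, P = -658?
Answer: 519820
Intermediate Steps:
w = -790 (w = 7 - 797 = -790)
w*P = -790*(-658) = 519820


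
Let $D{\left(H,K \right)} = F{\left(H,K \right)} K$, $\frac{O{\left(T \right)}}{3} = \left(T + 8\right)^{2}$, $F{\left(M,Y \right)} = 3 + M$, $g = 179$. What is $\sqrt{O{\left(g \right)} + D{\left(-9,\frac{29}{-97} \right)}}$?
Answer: $\frac{\sqrt{987086841}}{97} \approx 323.9$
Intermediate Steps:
$O{\left(T \right)} = 3 \left(8 + T\right)^{2}$ ($O{\left(T \right)} = 3 \left(T + 8\right)^{2} = 3 \left(8 + T\right)^{2}$)
$D{\left(H,K \right)} = K \left(3 + H\right)$ ($D{\left(H,K \right)} = \left(3 + H\right) K = K \left(3 + H\right)$)
$\sqrt{O{\left(g \right)} + D{\left(-9,\frac{29}{-97} \right)}} = \sqrt{3 \left(8 + 179\right)^{2} + \frac{29}{-97} \left(3 - 9\right)} = \sqrt{3 \cdot 187^{2} + 29 \left(- \frac{1}{97}\right) \left(-6\right)} = \sqrt{3 \cdot 34969 - - \frac{174}{97}} = \sqrt{104907 + \frac{174}{97}} = \sqrt{\frac{10176153}{97}} = \frac{\sqrt{987086841}}{97}$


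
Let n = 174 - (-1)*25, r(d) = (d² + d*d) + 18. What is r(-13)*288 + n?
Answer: 102727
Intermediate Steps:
r(d) = 18 + 2*d² (r(d) = (d² + d²) + 18 = 2*d² + 18 = 18 + 2*d²)
n = 199 (n = 174 - 1*(-25) = 174 + 25 = 199)
r(-13)*288 + n = (18 + 2*(-13)²)*288 + 199 = (18 + 2*169)*288 + 199 = (18 + 338)*288 + 199 = 356*288 + 199 = 102528 + 199 = 102727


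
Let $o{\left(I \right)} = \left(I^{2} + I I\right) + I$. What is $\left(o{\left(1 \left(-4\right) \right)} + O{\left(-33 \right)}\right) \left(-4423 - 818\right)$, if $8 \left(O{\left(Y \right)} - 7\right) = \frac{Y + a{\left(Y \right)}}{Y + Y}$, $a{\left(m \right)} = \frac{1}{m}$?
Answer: $- \frac{533647355}{2904} \approx -1.8376 \cdot 10^{5}$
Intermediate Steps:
$O{\left(Y \right)} = 7 + \frac{Y + \frac{1}{Y}}{16 Y}$ ($O{\left(Y \right)} = 7 + \frac{\left(Y + \frac{1}{Y}\right) \frac{1}{Y + Y}}{8} = 7 + \frac{\left(Y + \frac{1}{Y}\right) \frac{1}{2 Y}}{8} = 7 + \frac{\frac{1}{2} \frac{1}{Y} \left(Y + \frac{1}{Y}\right)}{8} = 7 + \frac{Y + \frac{1}{Y}}{16 Y}$)
$o{\left(I \right)} = I + 2 I^{2}$ ($o{\left(I \right)} = \left(I^{2} + I^{2}\right) + I = 2 I^{2} + I = I + 2 I^{2}$)
$\left(o{\left(1 \left(-4\right) \right)} + O{\left(-33 \right)}\right) \left(-4423 - 818\right) = \left(1 \left(-4\right) \left(1 + 2 \cdot 1 \left(-4\right)\right) + \left(\frac{113}{16} + \frac{1}{16 \cdot 1089}\right)\right) \left(-4423 - 818\right) = \left(- 4 \left(1 + 2 \left(-4\right)\right) + \left(\frac{113}{16} + \frac{1}{16} \cdot \frac{1}{1089}\right)\right) \left(-5241\right) = \left(- 4 \left(1 - 8\right) + \left(\frac{113}{16} + \frac{1}{17424}\right)\right) \left(-5241\right) = \left(\left(-4\right) \left(-7\right) + \frac{61529}{8712}\right) \left(-5241\right) = \left(28 + \frac{61529}{8712}\right) \left(-5241\right) = \frac{305465}{8712} \left(-5241\right) = - \frac{533647355}{2904}$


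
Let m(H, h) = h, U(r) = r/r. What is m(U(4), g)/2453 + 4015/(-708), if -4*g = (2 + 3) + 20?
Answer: -2463305/434181 ≈ -5.6735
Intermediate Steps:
g = -25/4 (g = -((2 + 3) + 20)/4 = -(5 + 20)/4 = -¼*25 = -25/4 ≈ -6.2500)
U(r) = 1
m(U(4), g)/2453 + 4015/(-708) = -25/4/2453 + 4015/(-708) = -25/4*1/2453 + 4015*(-1/708) = -25/9812 - 4015/708 = -2463305/434181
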